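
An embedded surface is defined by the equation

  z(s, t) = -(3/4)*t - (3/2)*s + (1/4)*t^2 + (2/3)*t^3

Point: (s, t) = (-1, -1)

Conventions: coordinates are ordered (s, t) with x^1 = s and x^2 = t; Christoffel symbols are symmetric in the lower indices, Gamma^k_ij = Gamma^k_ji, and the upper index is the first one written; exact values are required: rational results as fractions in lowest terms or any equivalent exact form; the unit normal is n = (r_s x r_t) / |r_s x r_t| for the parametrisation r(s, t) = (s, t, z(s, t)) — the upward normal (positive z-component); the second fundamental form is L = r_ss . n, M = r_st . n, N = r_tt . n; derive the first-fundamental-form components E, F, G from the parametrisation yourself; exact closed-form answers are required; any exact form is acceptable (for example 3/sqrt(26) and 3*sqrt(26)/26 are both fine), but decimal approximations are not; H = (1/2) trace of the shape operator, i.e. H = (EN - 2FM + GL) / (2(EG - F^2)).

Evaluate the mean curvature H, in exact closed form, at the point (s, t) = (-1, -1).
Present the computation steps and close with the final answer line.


z_s = -3/2, z_t = 3/4, z_ss = 0, z_st = 0, z_tt = -7/2
E = 13/4, F = -9/8, G = 25/16; answer radicand W^2 = 61/16
unnormalised second-form numerators: l = 0, m = 0, n = -7/2; L = l/sqrt(61/16), and similarly M = m/sqrt(W^2), N = n/sqrt(W^2)
H = (E*n - 2*F*m + G*l) / (2*(EG - F^2)*sqrt(W^2)); E*n - 2*F*m + G*l = -91/8, EG - F^2 = 61/16, so H = (-91/61)/sqrt(61/16)

Answer: H = -364*sqrt(61)/3721


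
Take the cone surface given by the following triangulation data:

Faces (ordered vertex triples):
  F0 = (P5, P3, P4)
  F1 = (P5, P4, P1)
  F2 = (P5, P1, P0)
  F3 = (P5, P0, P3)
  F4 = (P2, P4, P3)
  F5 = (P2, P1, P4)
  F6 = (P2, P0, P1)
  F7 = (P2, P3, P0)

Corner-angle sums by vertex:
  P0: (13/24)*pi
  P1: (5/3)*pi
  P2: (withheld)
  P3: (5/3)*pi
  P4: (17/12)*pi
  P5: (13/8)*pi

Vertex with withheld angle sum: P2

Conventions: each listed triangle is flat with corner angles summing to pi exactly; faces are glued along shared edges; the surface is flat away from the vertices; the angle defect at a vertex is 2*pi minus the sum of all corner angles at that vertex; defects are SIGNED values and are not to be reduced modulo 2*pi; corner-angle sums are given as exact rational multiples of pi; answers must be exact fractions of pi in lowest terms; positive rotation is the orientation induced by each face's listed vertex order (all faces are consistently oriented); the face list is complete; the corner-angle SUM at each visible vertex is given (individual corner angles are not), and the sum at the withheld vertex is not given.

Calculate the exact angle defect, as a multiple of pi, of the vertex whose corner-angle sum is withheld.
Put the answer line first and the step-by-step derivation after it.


Answer: defect(P2) = (11/12)*pi

V = 6, E = 12, F = 8; chi = V - E + F = 2
Gauss-Bonnet: total defect = 2*pi*chi = 4*pi; visible defects sum to (37/12)*pi


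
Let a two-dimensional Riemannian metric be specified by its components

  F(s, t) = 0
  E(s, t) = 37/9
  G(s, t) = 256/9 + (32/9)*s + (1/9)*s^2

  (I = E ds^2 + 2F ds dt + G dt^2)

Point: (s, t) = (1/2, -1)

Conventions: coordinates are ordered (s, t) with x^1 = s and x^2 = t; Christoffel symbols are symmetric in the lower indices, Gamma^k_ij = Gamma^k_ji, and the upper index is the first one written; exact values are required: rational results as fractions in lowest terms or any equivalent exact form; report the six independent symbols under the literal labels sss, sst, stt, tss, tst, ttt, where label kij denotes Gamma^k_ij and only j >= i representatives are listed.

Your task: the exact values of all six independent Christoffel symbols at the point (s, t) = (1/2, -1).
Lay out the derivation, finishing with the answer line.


E = 37/9, F = 0, G = 121/4 at the point
E_s = 0, E_t = 0, F_s = 0, F_t = 0, G_s = 11/3, G_t = 0
EG - F^2 = 4477/36;  g^inv = (36/4477) * [[121/4, 0], [0, 37/9]]
first-kind symbols [ij,l] = (1/2)(d_i g_jl + d_j g_il - d_l g_ij): [ss,s] = E_s/2 = 0, [ss,t] = F_s - E_t/2 = 0, [st,s] = E_t/2 = 0, [st,t] = G_s/2 = 11/6, [tt,s] = F_t - G_s/2 = -11/6, [tt,t] = G_t/2 = 0
Gamma^s_ij = (G*[ij,s] - F*[ij,t])/(EG - F^2), Gamma^t_ij = (E*[ij,t] - F*[ij,s])/(EG - F^2)

Answer: Gamma_sss = 0, Gamma_sst = 0, Gamma_stt = -33/74, Gamma_tss = 0, Gamma_tst = 2/33, Gamma_ttt = 0


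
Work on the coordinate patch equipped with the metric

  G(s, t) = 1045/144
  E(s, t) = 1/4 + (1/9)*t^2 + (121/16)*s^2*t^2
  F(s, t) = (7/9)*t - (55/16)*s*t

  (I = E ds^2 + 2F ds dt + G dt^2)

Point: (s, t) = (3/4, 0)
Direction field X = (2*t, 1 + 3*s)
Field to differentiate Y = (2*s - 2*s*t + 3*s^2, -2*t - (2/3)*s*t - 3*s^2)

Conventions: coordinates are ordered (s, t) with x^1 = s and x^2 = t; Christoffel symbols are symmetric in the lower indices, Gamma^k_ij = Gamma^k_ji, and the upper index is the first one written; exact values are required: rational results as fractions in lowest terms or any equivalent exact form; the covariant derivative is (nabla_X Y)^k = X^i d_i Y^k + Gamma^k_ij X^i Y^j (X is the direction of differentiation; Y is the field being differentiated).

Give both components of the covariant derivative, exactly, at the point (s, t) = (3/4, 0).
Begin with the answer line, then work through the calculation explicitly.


Answer: (nabla_X Y)^s = 35451/1024, (nabla_X Y)^t = -65/8

E = 1/4, F = 0, G = 1045/144 at the point
E_s = 0, E_t = 0, F_s = 0, F_t = -1037/576, G_s = 0, G_t = 0
EG - F^2 = 1045/576;  g^inv = (576/1045) * [[1045/144, 0], [0, 1/4]]
first-kind symbols [ij,l] = (1/2)(d_i g_jl + d_j g_il - d_l g_ij): [ss,s] = E_s/2 = 0, [ss,t] = F_s - E_t/2 = 0, [st,s] = E_t/2 = 0, [st,t] = G_s/2 = 0, [tt,s] = F_t - G_s/2 = -1037/576, [tt,t] = G_t/2 = 0
Gamma^s_ij = (G*[ij,s] - F*[ij,t])/(EG - F^2), Gamma^t_ij = (E*[ij,t] - F*[ij,s])/(EG - F^2)
Gamma_sss = 0, Gamma_sst = 0, Gamma_stt = -1037/144, Gamma_tss = 0, Gamma_tst = 0, Gamma_ttt = 0
X = (0, 13/4), Y = (51/16, -27/16) at the point


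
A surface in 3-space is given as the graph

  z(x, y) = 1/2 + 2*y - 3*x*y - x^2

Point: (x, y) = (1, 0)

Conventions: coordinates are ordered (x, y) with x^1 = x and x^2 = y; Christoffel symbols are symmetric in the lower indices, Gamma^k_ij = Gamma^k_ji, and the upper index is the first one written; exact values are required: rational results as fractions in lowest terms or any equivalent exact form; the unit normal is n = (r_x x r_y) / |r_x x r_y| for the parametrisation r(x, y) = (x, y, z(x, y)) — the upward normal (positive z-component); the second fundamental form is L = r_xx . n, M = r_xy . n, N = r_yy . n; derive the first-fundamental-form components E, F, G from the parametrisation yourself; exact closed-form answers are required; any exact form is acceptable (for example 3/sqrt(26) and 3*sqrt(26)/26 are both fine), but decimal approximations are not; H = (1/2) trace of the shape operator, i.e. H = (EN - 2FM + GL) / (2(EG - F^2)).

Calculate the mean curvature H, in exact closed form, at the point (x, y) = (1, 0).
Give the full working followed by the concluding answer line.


z_x = -2, z_y = -1, z_xx = -2, z_xy = -3, z_yy = 0
E = 5, F = 2, G = 2; answer radicand W^2 = 6
unnormalised second-form numerators: l = -2, m = -3, n = 0; L = l/sqrt(6), and similarly M = m/sqrt(W^2), N = n/sqrt(W^2)
H = (E*n - 2*F*m + G*l) / (2*(EG - F^2)*sqrt(W^2)); E*n - 2*F*m + G*l = 8, EG - F^2 = 6, so H = (2/3)/sqrt(6)

Answer: H = sqrt(6)/9


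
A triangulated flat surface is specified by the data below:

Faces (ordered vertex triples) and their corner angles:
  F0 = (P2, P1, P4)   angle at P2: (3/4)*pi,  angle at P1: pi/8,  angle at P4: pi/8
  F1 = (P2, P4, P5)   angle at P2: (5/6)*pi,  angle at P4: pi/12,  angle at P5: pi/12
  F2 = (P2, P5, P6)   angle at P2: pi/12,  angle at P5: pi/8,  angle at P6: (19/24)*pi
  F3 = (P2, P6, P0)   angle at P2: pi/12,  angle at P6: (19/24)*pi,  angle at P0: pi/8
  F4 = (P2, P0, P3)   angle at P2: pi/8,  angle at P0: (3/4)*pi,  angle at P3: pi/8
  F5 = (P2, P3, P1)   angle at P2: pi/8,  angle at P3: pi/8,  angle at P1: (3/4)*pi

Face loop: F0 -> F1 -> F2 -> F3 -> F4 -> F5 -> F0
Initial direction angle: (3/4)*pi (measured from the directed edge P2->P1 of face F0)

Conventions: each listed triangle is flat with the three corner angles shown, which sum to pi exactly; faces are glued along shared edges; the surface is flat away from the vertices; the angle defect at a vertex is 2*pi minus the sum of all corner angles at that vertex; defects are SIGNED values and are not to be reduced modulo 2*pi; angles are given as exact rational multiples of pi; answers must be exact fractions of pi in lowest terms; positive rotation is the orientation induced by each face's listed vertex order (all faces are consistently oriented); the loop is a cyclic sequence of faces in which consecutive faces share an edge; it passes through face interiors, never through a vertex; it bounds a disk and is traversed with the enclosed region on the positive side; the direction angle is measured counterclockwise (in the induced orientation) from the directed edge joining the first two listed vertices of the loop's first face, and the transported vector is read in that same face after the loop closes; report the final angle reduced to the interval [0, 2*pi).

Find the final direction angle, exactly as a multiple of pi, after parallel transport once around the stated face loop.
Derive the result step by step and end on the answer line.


enclosed vertex P2: corner angles sum to 2*pi, defect = 2*pi - 2*pi = 0
holonomy = initial angle + sum of enclosed defects (mod 2*pi), positive in the induced orientation
final angle = (3/4)*pi + 0 = (3/4)*pi (mod 2*pi)

Answer: final direction angle = (3/4)*pi


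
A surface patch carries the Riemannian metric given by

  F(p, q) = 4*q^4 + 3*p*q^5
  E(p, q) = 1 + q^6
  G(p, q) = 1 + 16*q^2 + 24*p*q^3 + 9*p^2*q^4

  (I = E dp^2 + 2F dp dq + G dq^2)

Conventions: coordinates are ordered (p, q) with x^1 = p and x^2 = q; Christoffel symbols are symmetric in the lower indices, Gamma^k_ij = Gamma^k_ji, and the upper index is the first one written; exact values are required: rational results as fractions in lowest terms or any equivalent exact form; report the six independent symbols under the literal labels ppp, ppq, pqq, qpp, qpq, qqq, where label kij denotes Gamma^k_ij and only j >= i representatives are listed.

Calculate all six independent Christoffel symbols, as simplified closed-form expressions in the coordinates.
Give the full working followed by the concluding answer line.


E = 1 + q^6; F = 4*q^4 + 3*p*q^5; G = 1 + 16*q^2 + 24*p*q^3 + 9*p^2*q^4
Gamma^k_ij = (1/2) g^{kl} (d_i g_jl + d_j g_il - d_l g_ij), with g^inv = (1/(EG-F^2)) [[G, -F], [-F, E]]
first partials: E_p = 0, E_q = 6*q^5, F_p = 3*q^5, F_q = 16*q^3 + 15*p*q^4, G_p = 24*q^3 + 18*p*q^4, G_q = 32*q + 72*p*q^2 + 36*p^2*q^3
D = EG - F^2 = 1 + 16*q^2 + 24*p*q^3 + q^6 + 9*p^2*q^4
expanded: Gamma^p_pp = (G E_p - 2F F_p + F E_q)/(2D), Gamma^p_pq = (G E_q - F G_p)/(2D), Gamma^p_qq = (2G F_q - G G_p - F G_q)/(2D), Gamma^q_pp = (2E F_p - E E_q - F E_p)/(2D), Gamma^q_pq = (E G_p - F E_q)/(2D), Gamma^q_qq = (E G_q - 2F F_q + F G_p)/(2D); substitute and cancel common factors

Answer: Gamma_ppp = 0, Gamma_ppq = 3*q^5/(9*p^2*q^4 + 24*p*q^3 + q^6 + 16*q^2 + 1), Gamma_pqq = (6*p*q^4 + 4*q^3)/(9*p^2*q^4 + 24*p*q^3 + q^6 + 16*q^2 + 1), Gamma_qpp = 0, Gamma_qpq = (9*p*q^4 + 12*q^3)/(9*p^2*q^4 + 24*p*q^3 + q^6 + 16*q^2 + 1), Gamma_qqq = (18*p^2*q^3 + 36*p*q^2 + 16*q)/(9*p^2*q^4 + 24*p*q^3 + q^6 + 16*q^2 + 1)


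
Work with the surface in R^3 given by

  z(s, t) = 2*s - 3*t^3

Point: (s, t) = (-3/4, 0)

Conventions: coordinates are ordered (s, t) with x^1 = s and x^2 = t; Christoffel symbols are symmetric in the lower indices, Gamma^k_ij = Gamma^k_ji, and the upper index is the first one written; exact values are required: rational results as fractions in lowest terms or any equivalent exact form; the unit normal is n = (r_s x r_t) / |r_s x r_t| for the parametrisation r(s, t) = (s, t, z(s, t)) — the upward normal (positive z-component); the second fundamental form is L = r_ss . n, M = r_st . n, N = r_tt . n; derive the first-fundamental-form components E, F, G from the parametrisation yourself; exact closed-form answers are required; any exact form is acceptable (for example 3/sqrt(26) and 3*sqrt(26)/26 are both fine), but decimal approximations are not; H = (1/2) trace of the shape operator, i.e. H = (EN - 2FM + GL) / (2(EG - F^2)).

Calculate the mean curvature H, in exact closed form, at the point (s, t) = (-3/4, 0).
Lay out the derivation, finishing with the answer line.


z_s = 2, z_t = 0, z_ss = 0, z_st = 0, z_tt = 0
E = 5, F = 0, G = 1; answer radicand W^2 = 5
unnormalised second-form numerators: l = 0, m = 0, n = 0; L = l/sqrt(5), and similarly M = m/sqrt(W^2), N = n/sqrt(W^2)
H = (E*n - 2*F*m + G*l) / (2*(EG - F^2)*sqrt(W^2)); E*n - 2*F*m + G*l = 0, EG - F^2 = 5, so H = (0)/sqrt(5)

Answer: H = 0


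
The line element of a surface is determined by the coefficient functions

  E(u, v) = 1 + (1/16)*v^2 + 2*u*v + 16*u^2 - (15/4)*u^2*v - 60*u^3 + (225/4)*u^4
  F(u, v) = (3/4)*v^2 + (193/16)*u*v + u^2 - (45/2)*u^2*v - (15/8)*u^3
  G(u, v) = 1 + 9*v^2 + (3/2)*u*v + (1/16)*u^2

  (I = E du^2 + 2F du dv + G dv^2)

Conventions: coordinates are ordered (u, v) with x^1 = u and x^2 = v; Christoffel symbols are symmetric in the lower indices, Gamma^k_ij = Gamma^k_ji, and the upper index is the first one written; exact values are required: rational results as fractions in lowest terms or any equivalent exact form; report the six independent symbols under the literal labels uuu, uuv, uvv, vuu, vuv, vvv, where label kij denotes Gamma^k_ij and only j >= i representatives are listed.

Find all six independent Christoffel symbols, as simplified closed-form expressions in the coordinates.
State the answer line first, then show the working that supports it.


Answer: Gamma_uuu = (1800*u^3 - 1440*u^2 - 60*u*v + 256*u + 16*v)/(900*u^4 - 960*u^3 - 60*u^2*v + 257*u^2 + 56*u*v + 145*v^2 + 16), Gamma_uuv = (-30*u^2 + 16*u + v)/(900*u^4 - 960*u^3 - 60*u^2*v + 257*u^2 + 56*u*v + 145*v^2 + 16), Gamma_uvv = (-360*u^2 + 192*u + 12*v)/(900*u^4 - 960*u^3 - 60*u^2*v + 257*u^2 + 56*u*v + 145*v^2 + 16), Gamma_vuu = (-60*u^2 - 720*u*v + 16*u + 192*v)/(900*u^4 - 960*u^3 - 60*u^2*v + 257*u^2 + 56*u*v + 145*v^2 + 16), Gamma_vuv = (u + 12*v)/(900*u^4 - 960*u^3 - 60*u^2*v + 257*u^2 + 56*u*v + 145*v^2 + 16), Gamma_vvv = (12*u + 144*v)/(900*u^4 - 960*u^3 - 60*u^2*v + 257*u^2 + 56*u*v + 145*v^2 + 16)

E = 1 + (1/16)*v^2 + 2*u*v + 16*u^2 - (15/4)*u^2*v - 60*u^3 + (225/4)*u^4; F = (3/4)*v^2 + (193/16)*u*v + u^2 - (45/2)*u^2*v - (15/8)*u^3; G = 1 + 9*v^2 + (3/2)*u*v + (1/16)*u^2
Gamma^k_ij = (1/2) g^{kl} (d_i g_jl + d_j g_il - d_l g_ij), with g^inv = (1/(EG-F^2)) [[G, -F], [-F, E]]
first partials: E_u = 2*v + 32*u - (15/2)*u*v - 180*u^2 + 225*u^3, E_v = (1/8)*v + 2*u - (15/4)*u^2, F_u = (193/16)*v + 2*u - 45*u*v - (45/8)*u^2, F_v = (3/2)*v + (193/16)*u - (45/2)*u^2, G_u = (3/2)*v + (1/8)*u, G_v = 18*v + (3/2)*u
D = EG - F^2 = 1 + (145/16)*v^2 + (7/2)*u*v + (257/16)*u^2 - (15/4)*u^2*v - 60*u^3 + (225/4)*u^4
expanded: Gamma^u_uu = (G E_u - 2F F_u + F E_v)/(2D), Gamma^u_uv = (G E_v - F G_u)/(2D), Gamma^u_vv = (2G F_v - G G_u - F G_v)/(2D), Gamma^v_uu = (2E F_u - E E_v - F E_u)/(2D), Gamma^v_uv = (E G_u - F E_v)/(2D), Gamma^v_vv = (E G_v - 2F F_v + F G_u)/(2D); substitute and cancel common factors


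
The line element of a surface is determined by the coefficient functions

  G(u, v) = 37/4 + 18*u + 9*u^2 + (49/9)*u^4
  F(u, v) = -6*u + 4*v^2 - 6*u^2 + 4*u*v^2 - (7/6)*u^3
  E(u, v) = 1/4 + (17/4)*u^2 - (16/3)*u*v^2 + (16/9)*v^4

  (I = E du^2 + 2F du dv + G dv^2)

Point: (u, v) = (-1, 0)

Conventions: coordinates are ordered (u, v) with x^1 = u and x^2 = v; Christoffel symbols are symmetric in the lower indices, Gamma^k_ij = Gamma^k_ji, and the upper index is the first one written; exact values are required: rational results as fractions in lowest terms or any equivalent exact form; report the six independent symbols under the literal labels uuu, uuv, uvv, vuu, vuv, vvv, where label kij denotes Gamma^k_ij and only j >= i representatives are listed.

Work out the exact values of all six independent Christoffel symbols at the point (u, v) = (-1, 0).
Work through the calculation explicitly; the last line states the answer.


E = 9/2, F = 7/6, G = 205/36 at the point
E_u = -17/2, E_v = 0, F_u = 5/2, F_v = 0, G_u = -196/9, G_v = 0
EG - F^2 = 1747/72;  g^inv = (72/1747) * [[205/36, -7/6], [-7/6, 9/2]]
first-kind symbols [ij,l] = (1/2)(d_i g_jl + d_j g_il - d_l g_ij): [uu,u] = E_u/2 = -17/4, [uu,v] = F_u - E_v/2 = 5/2, [uv,u] = E_v/2 = 0, [uv,v] = G_u/2 = -98/9, [vv,u] = F_v - G_u/2 = 98/9, [vv,v] = G_v/2 = 0
Gamma^u_ij = (G*[ij,u] - F*[ij,v])/(EG - F^2), Gamma^v_ij = (E*[ij,v] - F*[ij,u])/(EG - F^2)

Answer: Gamma_uuu = -3905/3494, Gamma_uuv = 2744/5241, Gamma_uvv = 40180/15723, Gamma_vuu = 1167/1747, Gamma_vuv = -3528/1747, Gamma_vvv = -2744/5241


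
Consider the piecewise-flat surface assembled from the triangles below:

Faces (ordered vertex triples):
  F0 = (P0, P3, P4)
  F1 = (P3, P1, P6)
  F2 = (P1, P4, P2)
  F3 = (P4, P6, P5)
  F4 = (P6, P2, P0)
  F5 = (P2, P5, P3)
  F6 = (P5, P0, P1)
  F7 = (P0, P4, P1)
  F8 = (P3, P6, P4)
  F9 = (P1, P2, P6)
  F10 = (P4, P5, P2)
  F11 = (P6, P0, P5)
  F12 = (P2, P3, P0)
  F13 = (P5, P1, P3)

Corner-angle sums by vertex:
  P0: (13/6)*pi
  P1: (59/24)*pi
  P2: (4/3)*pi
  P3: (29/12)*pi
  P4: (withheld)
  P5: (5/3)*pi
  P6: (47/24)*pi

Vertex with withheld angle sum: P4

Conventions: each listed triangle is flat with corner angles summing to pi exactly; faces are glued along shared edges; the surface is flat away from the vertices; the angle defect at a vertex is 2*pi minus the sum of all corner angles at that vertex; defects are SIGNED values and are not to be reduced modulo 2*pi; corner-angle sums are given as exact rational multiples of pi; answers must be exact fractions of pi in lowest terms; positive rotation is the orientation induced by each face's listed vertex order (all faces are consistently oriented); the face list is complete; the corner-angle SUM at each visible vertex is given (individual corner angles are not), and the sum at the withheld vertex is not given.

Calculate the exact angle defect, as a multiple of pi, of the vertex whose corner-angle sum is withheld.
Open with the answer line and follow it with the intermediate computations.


Answer: defect(P4) = 0

V = 7, E = 21, F = 14; chi = V - E + F = 0
Gauss-Bonnet: total defect = 2*pi*chi = 0; visible defects sum to 0


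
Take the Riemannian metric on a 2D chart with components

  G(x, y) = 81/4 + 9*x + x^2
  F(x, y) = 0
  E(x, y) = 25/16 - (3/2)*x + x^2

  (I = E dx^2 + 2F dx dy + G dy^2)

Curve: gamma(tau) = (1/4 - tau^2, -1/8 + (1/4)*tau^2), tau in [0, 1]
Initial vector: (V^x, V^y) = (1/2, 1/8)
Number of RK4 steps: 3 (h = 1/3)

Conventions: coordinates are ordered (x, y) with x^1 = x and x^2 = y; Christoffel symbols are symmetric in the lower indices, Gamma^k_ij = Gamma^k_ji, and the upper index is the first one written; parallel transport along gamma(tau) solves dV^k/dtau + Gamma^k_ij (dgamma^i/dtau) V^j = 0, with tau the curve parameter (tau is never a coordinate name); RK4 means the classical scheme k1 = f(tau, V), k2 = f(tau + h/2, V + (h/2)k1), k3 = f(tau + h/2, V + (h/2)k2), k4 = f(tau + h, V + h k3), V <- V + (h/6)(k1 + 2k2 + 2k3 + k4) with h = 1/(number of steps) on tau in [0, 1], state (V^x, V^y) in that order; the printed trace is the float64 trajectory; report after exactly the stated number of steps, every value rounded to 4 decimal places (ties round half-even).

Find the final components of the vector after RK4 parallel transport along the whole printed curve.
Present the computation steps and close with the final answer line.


gamma'(tau) = (-2*tau, (1/2)*tau); f(tau, V)^k = -Gamma^k_ij(gamma(tau)) gamma'^i(tau) V^j; h = 1/3; intermediate values shown to 6 dp
curve data and Christoffel symbols at the stage parameters:
  tau = 0.000000: gamma = (0.250000, -0.125000), gamma' = (0.000000, 0.000000); Gamma_xxx = -0.400000, Gamma_xxy = 0.000000, Gamma_xyy = -3.800000, Gamma_yxx = 0.000000, Gamma_yxy = 0.210526, Gamma_yyy = 0.000000
  tau = 0.166667: gamma = (0.222222, -0.118056), gamma' = (-0.333333, 0.083333); Gamma_xxx = -0.412794, Gamma_xxy = 0.000000, Gamma_xyy = -3.693422, Gamma_yxx = 0.000000, Gamma_yxy = 0.211765, Gamma_yyy = 0.000000
  tau = 0.333333: gamma = (0.138889, -0.097222), gamma' = (-0.666667, 0.166667); Gamma_xxx = -0.444944, Gamma_xxy = 0.000000, Gamma_xyy = -3.377528, Gamma_yxx = 0.000000, Gamma_yxy = 0.215569, Gamma_yyy = 0.000000
  tau = 0.500000: gamma = (0.000000, -0.062500), gamma' = (-1.000000, 0.250000); Gamma_xxx = -0.480000, Gamma_xxy = 0.000000, Gamma_xyy = -2.880000, Gamma_yxx = 0.000000, Gamma_yxy = 0.222222, Gamma_yyy = 0.000000
  tau = 0.666667: gamma = (-0.194444, -0.013889), gamma' = (-1.333333, 0.333333); Gamma_xxx = -0.499184, Gamma_xxy = 0.000000, Gamma_xyy = -2.275693, Gamma_yxx = 0.000000, Gamma_yxy = 0.232258, Gamma_yyy = 0.000000
  tau = 0.833333: gamma = (-0.444444, 0.048611), gamma' = (-1.666667, 0.416667); Gamma_xxx = -0.492210, Gamma_xxy = 0.000000, Gamma_xyy = -1.671224, Gamma_yxx = 0.000000, Gamma_yxy = 0.246575, Gamma_yyy = 0.000000
  tau = 1.000000: gamma = (-0.750000, 0.125000), gamma' = (-2.000000, 0.500000); Gamma_xxx = -0.461538, Gamma_xxy = 0.000000, Gamma_xyy = -1.153846, Gamma_yxx = 0.000000, Gamma_yxy = 0.266667, Gamma_yyy = 0.000000
step 0: V^x = 0.5000, V^y = 0.1250
step 1: k1 = (0.000000, 0.000000), k2 = (-0.030326, 0.000000), k3 = (-0.029630, 0.000089), k4 = (-0.075003, 0.000359); V <- V + (h/6)(k1 + 2k2 + 2k3 + k4): V^x = 0.4892, V^y = 0.1250
step 2: k1 = (-0.074721, 0.000393), k2 = (-0.138756, 0.001315), k3 = (-0.133523, 0.001942), k4 = (-0.200625, 0.004494); V <- V + (h/6)(k1 + 2k2 + 2k3 + k4): V^x = 0.4436, V^y = 0.1257
step 3: k1 = (-0.199941, 0.004570), k2 = (-0.248552, 0.009802), k3 = (-0.241299, 0.010992), k4 = (-0.260639, 0.020549); V <- V + (h/6)(k1 + 2k2 + 2k3 + k4): V^x = 0.3636, V^y = 0.1294

Answer: V^x = 0.3636, V^y = 0.1294


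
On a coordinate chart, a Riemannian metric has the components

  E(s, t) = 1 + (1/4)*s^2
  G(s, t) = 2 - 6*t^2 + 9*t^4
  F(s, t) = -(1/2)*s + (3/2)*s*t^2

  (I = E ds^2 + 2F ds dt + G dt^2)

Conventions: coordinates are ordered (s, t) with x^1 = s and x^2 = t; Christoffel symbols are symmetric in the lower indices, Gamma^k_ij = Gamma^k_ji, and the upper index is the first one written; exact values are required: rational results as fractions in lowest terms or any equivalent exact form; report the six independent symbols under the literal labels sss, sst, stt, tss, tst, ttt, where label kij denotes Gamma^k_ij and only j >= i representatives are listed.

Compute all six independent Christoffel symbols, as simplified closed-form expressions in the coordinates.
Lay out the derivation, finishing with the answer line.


E = 1 + (1/4)*s^2; F = -(1/2)*s + (3/2)*s*t^2; G = 2 - 6*t^2 + 9*t^4
Gamma^k_ij = (1/2) g^{kl} (d_i g_jl + d_j g_il - d_l g_ij), with g^inv = (1/(EG-F^2)) [[G, -F], [-F, E]]
first partials: E_s = (1/2)*s, E_t = 0, F_s = -1/2 + (3/2)*t^2, F_t = 3*s*t, G_s = 0, G_t = -12*t + 36*t^3
D = EG - F^2 = 2 - 6*t^2 + (1/4)*s^2 + 9*t^4
expanded: Gamma^s_ss = (G E_s - 2F F_s + F E_t)/(2D), Gamma^s_st = (G E_t - F G_s)/(2D), Gamma^s_tt = (2G F_t - G G_s - F G_t)/(2D), Gamma^t_ss = (2E F_s - E E_t - F E_s)/(2D), Gamma^t_st = (E G_s - F E_t)/(2D), Gamma^t_tt = (E G_t - 2F F_t + F G_s)/(2D); substitute and cancel common factors

Answer: Gamma_sss = s/(s^2 + 36*t^4 - 24*t^2 + 8), Gamma_sst = 0, Gamma_stt = 12*s*t/(s^2 + 36*t^4 - 24*t^2 + 8), Gamma_tss = (6*t^2 - 2)/(s^2 + 36*t^4 - 24*t^2 + 8), Gamma_tst = 0, Gamma_ttt = (72*t^3 - 24*t)/(s^2 + 36*t^4 - 24*t^2 + 8)


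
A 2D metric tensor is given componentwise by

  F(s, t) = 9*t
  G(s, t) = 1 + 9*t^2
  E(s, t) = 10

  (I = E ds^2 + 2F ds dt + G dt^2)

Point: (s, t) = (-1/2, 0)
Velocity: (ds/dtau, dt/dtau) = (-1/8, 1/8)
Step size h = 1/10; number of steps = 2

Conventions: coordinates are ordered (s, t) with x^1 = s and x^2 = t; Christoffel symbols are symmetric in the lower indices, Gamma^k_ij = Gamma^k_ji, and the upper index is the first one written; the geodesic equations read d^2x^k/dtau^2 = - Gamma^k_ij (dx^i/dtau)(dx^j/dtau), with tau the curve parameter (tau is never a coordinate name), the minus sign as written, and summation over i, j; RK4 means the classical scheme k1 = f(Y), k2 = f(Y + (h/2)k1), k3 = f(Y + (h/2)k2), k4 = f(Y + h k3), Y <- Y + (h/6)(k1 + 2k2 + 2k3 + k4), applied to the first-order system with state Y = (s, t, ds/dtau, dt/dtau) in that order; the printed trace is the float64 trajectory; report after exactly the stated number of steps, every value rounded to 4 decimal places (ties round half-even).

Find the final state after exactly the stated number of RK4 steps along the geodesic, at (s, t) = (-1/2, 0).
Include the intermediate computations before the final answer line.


f(Y) = (ds/dtau, dt/dtau, -Gamma^s_ij Y'^i Y'^j, -Gamma^t_ij Y'^i Y'^j) with the Gammas evaluated at the stage position; h = 0.100000; intermediate values shown to 6 dp
step 0: s = -0.5000, t = 0.0000, ds/dtau = -0.1250, dt/dtau = 0.1250
step 1:
  k1: at (s, t) = (-0.500000, 0.000000), (ds/dtau, dt/dtau) = (-0.125000, 0.125000); Gamma_sss = 0.000000, Gamma_sst = 0.000000, Gamma_stt = 0.900000, Gamma_tss = 0.000000, Gamma_tst = 0.000000, Gamma_ttt = 0.000000; k1 = (-0.125000, 0.125000, -0.014063, 0.000000)
  k2: at (s, t) = (-0.506250, 0.006250), (ds/dtau, dt/dtau) = (-0.125703, 0.125000); Gamma_sss = 0.000000, Gamma_sst = 0.000000, Gamma_stt = 0.899968, Gamma_tss = 0.000000, Gamma_tst = 0.000000, Gamma_ttt = 0.005625; k2 = (-0.125703, 0.125000, -0.014062, -0.000088)
  k3: at (s, t) = (-0.506285, 0.006250), (ds/dtau, dt/dtau) = (-0.125703, 0.124996); Gamma_sss = 0.000000, Gamma_sst = 0.000000, Gamma_stt = 0.899968, Gamma_tss = 0.000000, Gamma_tst = 0.000000, Gamma_ttt = 0.005625; k3 = (-0.125703, 0.124996, -0.014061, -0.000088)
  k4: at (s, t) = (-0.512570, 0.012500), (ds/dtau, dt/dtau) = (-0.126406, 0.124991); Gamma_sss = 0.000000, Gamma_sst = 0.000000, Gamma_stt = 0.899873, Gamma_tss = 0.000000, Gamma_tst = 0.000000, Gamma_ttt = 0.011248; k4 = (-0.126406, 0.124991, -0.014059, -0.000176)
  Y <- Y + (h/6)(k1 + 2k2 + 2k3 + k4): s = -0.5126, t = 0.0125, ds/dtau = -0.1264, dt/dtau = 0.1250
step 2:
  k1: at (s, t) = (-0.512570, 0.012500), (ds/dtau, dt/dtau) = (-0.126406, 0.124991); Gamma_sss = 0.000000, Gamma_sst = 0.000000, Gamma_stt = 0.899873, Gamma_tss = 0.000000, Gamma_tst = 0.000000, Gamma_ttt = 0.011248; k1 = (-0.126406, 0.124991, -0.014059, -0.000176)
  k2: at (s, t) = (-0.518891, 0.018749), (ds/dtau, dt/dtau) = (-0.127109, 0.124982); Gamma_sss = 0.000000, Gamma_sst = 0.000000, Gamma_stt = 0.899715, Gamma_tss = 0.000000, Gamma_tst = 0.000000, Gamma_ttt = 0.016869; k2 = (-0.127109, 0.124982, -0.014054, -0.000264)
  k3: at (s, t) = (-0.518926, 0.018749), (ds/dtau, dt/dtau) = (-0.127109, 0.124978); Gamma_sss = 0.000000, Gamma_sst = 0.000000, Gamma_stt = 0.899715, Gamma_tss = 0.000000, Gamma_tst = 0.000000, Gamma_ttt = 0.016869; k3 = (-0.127109, 0.124978, -0.014053, -0.000263)
  k4: at (s, t) = (-0.525281, 0.024998), (ds/dtau, dt/dtau) = (-0.127811, 0.124965); Gamma_sss = 0.000000, Gamma_sst = 0.000000, Gamma_stt = 0.899494, Gamma_tss = 0.000000, Gamma_tst = 0.000000, Gamma_ttt = 0.022485; k4 = (-0.127811, 0.124965, -0.014047, -0.000351)
  Y <- Y + (h/6)(k1 + 2k2 + 2k3 + k4): s = -0.5253, t = 0.0250, ds/dtau = -0.1278, dt/dtau = 0.1250

Answer: s = -0.5253, t = 0.0250, ds/dtau = -0.1278, dt/dtau = 0.1250


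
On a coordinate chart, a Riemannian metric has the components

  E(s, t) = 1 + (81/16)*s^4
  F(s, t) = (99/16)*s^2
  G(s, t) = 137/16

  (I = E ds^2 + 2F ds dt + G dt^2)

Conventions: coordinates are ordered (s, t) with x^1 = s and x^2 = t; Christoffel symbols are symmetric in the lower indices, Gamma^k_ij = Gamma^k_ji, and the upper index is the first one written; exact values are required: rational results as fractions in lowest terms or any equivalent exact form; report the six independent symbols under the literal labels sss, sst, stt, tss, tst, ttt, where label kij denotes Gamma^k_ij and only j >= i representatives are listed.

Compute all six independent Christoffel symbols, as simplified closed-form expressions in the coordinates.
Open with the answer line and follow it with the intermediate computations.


Answer: Gamma_sss = 162*s^3/(81*s^4 + 137), Gamma_sst = 0, Gamma_stt = 0, Gamma_tss = 198*s/(81*s^4 + 137), Gamma_tst = 0, Gamma_ttt = 0

E = 1 + (81/16)*s^4; F = (99/16)*s^2; G = 137/16
Gamma^k_ij = (1/2) g^{kl} (d_i g_jl + d_j g_il - d_l g_ij), with g^inv = (1/(EG-F^2)) [[G, -F], [-F, E]]
first partials: E_s = (81/4)*s^3, E_t = 0, F_s = (99/8)*s, F_t = 0, G_s = 0, G_t = 0
D = EG - F^2 = 137/16 + (81/16)*s^4
expanded: Gamma^s_ss = (G E_s - 2F F_s + F E_t)/(2D), Gamma^s_st = (G E_t - F G_s)/(2D), Gamma^s_tt = (2G F_t - G G_s - F G_t)/(2D), Gamma^t_ss = (2E F_s - E E_t - F E_s)/(2D), Gamma^t_st = (E G_s - F E_t)/(2D), Gamma^t_tt = (E G_t - 2F F_t + F G_s)/(2D); substitute and cancel common factors


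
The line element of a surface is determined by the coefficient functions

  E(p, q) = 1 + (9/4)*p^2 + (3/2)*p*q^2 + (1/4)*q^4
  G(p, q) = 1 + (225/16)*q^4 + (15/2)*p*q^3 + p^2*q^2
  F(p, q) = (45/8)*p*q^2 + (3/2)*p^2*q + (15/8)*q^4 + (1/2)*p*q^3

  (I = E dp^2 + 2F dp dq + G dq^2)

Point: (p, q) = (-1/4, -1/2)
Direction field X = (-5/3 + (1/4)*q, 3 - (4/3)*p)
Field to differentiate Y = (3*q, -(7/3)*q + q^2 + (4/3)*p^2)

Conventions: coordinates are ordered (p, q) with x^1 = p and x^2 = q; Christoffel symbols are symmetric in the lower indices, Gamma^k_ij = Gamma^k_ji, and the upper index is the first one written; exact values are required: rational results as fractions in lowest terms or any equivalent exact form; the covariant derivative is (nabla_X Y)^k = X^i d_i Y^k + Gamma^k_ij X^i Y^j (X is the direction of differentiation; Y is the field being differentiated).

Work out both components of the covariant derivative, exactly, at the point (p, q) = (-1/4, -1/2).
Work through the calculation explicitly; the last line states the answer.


E = 17/16, F = -17/64, G = 545/256 at the point
E_p = -3/4, E_q = 1/4, F_p = 55/32, F_q = 15/32, G_p = -17/16, G_q = -17/2
EG - F^2 = 561/256;  g^inv = (256/561) * [[545/256, 17/64], [17/64, 17/16]]
first-kind symbols [ij,l] = (1/2)(d_i g_jl + d_j g_il - d_l g_ij): [pp,p] = E_p/2 = -3/8, [pp,q] = F_p - E_q/2 = 51/32, [pq,p] = E_q/2 = 1/8, [pq,q] = G_p/2 = -17/32, [qq,p] = F_q - G_p/2 = 1, [qq,q] = G_q/2 = -17/4
Gamma^p_ij = (G*[ij,p] - F*[ij,q])/(EG - F^2), Gamma^q_ij = (E*[ij,q] - F*[ij,p])/(EG - F^2)
Gamma_ppp = -32/187, Gamma_ppq = 32/561, Gamma_pqq = 256/561, Gamma_qpp = 8/11, Gamma_qpq = -8/33, Gamma_qqq = -64/33
X = (-43/24, 10/3), Y = (-3/2, 3/2) at the point

Answer: (nabla_X Y)^p = 6386/561, (nabla_X Y)^q = -695/44


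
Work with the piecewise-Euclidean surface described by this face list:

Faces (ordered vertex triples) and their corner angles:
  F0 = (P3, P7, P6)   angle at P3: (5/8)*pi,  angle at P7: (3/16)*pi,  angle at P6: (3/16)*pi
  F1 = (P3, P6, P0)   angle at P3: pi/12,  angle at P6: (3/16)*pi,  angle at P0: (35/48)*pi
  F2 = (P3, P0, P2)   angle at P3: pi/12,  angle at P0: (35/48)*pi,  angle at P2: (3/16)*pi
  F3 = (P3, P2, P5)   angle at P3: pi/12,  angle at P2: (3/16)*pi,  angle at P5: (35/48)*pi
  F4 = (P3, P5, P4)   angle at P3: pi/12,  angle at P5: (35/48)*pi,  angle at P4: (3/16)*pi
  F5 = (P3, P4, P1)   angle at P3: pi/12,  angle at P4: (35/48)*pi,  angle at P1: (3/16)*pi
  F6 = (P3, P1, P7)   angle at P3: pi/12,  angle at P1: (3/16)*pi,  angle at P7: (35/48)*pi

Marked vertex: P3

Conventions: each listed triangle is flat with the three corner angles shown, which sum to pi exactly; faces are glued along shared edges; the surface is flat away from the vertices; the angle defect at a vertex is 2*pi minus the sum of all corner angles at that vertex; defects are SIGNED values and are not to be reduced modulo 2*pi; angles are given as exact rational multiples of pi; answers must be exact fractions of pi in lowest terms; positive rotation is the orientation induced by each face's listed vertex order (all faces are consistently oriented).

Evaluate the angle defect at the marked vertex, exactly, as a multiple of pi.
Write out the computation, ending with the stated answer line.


Sum of corner angles at P3: (9/8)*pi
defect = 2*pi - (9/8)*pi

Answer: defect(P3) = (7/8)*pi


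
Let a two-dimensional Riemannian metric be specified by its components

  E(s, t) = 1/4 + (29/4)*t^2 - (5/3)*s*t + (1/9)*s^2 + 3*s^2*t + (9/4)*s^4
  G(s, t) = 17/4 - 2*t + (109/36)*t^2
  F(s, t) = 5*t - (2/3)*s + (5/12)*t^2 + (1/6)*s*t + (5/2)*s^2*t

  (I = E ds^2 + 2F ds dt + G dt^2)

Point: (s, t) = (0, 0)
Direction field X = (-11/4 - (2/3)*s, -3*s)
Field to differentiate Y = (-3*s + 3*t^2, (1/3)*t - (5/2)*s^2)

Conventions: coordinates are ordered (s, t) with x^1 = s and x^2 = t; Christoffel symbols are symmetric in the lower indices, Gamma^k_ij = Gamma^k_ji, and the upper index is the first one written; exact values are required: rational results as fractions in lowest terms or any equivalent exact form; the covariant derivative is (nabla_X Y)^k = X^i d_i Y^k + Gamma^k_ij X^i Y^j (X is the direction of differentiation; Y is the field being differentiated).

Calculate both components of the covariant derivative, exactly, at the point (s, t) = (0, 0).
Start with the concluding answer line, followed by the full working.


Answer: (nabla_X Y)^s = 33/4, (nabla_X Y)^t = 0

E = 1/4, F = 0, G = 17/4 at the point
E_s = 0, E_t = 0, F_s = -2/3, F_t = 5, G_s = 0, G_t = -2
EG - F^2 = 17/16;  g^inv = (16/17) * [[17/4, 0], [0, 1/4]]
first-kind symbols [ij,l] = (1/2)(d_i g_jl + d_j g_il - d_l g_ij): [ss,s] = E_s/2 = 0, [ss,t] = F_s - E_t/2 = -2/3, [st,s] = E_t/2 = 0, [st,t] = G_s/2 = 0, [tt,s] = F_t - G_s/2 = 5, [tt,t] = G_t/2 = -1
Gamma^s_ij = (G*[ij,s] - F*[ij,t])/(EG - F^2), Gamma^t_ij = (E*[ij,t] - F*[ij,s])/(EG - F^2)
Gamma_sss = 0, Gamma_sst = 0, Gamma_stt = 20, Gamma_tss = -8/51, Gamma_tst = 0, Gamma_ttt = -4/17
X = (-11/4, 0), Y = (0, 0) at the point


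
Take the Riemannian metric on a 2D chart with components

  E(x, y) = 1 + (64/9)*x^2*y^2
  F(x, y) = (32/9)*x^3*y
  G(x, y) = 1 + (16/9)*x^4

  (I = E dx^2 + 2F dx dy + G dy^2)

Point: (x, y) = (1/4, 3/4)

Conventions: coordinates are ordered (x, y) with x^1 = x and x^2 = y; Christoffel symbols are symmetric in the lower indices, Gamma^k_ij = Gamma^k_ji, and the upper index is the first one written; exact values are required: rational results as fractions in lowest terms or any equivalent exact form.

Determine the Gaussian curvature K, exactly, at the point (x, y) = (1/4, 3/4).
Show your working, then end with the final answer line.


E = 5/4, F = 1/24, G = 145/144, EG - F^2 = 181/144 at the point
E_x = 2, E_y = 2/3, F_x = 1/2, F_y = 1/18, G_x = 1/9, G_y = 0
E_yy = 8/9, F_xy = 2/3, G_xx = 4/3
By Brioschi, K is (det M1 - det M2) divided by (EG - F^2) squared.
M1 = [[-E_yy/2 + F_xy - G_xx/2, E_x/2, F_x - E_y/2], [F_y - G_x/2, E, F], [G_y/2, F, G]] = [[-4/9, 1, 1/6], [0, 5/4, 1/24], [0, 1/24, 145/144]]; det M1 = -181/324
M2 = [[0, E_y/2, G_x/2], [E_y/2, E, F], [G_x/2, F, G]] = [[0, 1/3, 1/18], [1/3, 5/4, 1/24], [1/18, 1/24, 145/144]]; det M2 = -37/324
det M1 - det M2 = -4/9; K = -4/9 / (181/144)^2 = -9216/32761

Answer: K = -9216/32761


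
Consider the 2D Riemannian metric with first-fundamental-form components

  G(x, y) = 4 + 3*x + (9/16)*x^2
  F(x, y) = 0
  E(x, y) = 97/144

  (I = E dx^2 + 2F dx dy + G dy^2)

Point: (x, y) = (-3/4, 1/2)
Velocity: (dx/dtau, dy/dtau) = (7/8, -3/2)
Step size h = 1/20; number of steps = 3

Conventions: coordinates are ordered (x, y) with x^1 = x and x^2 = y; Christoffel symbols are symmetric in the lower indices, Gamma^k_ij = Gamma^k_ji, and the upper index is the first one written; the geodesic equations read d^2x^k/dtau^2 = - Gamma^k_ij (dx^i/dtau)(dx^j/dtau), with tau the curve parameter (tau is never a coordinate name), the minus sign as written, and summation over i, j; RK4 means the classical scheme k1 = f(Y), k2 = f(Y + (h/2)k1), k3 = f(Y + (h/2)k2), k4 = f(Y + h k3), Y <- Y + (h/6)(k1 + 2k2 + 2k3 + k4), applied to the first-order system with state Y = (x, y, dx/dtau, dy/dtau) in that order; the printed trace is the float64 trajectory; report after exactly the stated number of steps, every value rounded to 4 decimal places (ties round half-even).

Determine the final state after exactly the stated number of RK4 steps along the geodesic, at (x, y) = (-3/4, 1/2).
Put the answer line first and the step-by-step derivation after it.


Answer: x = -0.5812, y = 0.2920, dx/dtau = 1.3557, dy/dtau = -1.2670

f(Y) = (dx/dtau, dy/dtau, -Gamma^x_ij Y'^i Y'^j, -Gamma^y_ij Y'^i Y'^j) with the Gammas evaluated at the stage position; h = 0.050000; intermediate values shown to 6 dp
step 0: x = -0.7500, y = 0.5000, dx/dtau = 0.8750, dy/dtau = -1.5000
step 1:
  k1: at (x, y) = (-0.750000, 0.500000), (dx/dtau, dy/dtau) = (0.875000, -1.500000); Gamma_xxx = 0.000000, Gamma_xxy = 0.000000, Gamma_xyy = -1.600515, Gamma_yxx = 0.000000, Gamma_yxy = 0.521739, Gamma_yyy = 0.000000; k1 = (0.875000, -1.500000, 3.601160, 1.369565)
  k2: at (x, y) = (-0.728125, 0.462500), (dx/dtau, dy/dtau) = (0.965029, -1.465761); Gamma_xxx = 0.000000, Gamma_xxy = 0.000000, Gamma_xyy = -1.618782, Gamma_yxx = 0.000000, Gamma_yxy = 0.515852, Gamma_yyy = 0.000000; k2 = (0.965029, -1.465761, 3.477881, 1.459346)
  k3: at (x, y) = (-0.725874, 0.463356), (dx/dtau, dy/dtau) = (0.961947, -1.463516); Gamma_xxx = 0.000000, Gamma_xxy = 0.000000, Gamma_xyy = -1.620662, Gamma_yxx = 0.000000, Gamma_yxy = 0.515253, Gamma_yyy = 0.000000; k3 = (0.961947, -1.463516, 3.471263, 1.450774)
  k4: at (x, y) = (-0.701903, 0.426824), (dx/dtau, dy/dtau) = (1.048563, -1.427461); Gamma_xxx = 0.000000, Gamma_xxy = 0.000000, Gamma_xyy = -1.640679, Gamma_yxx = 0.000000, Gamma_yxy = 0.508967, Gamma_yyy = 0.000000; k4 = (1.048563, -1.427461, 3.343123, 1.523627)
  Y <- Y + (h/6)(k1 + 2k2 + 2k3 + k4): x = -0.7019, y = 0.4268, dx/dtau = 1.0487, dy/dtau = -1.4274
step 2:
  k1: at (x, y) = (-0.701854, 0.426783), (dx/dtau, dy/dtau) = (1.048688, -1.427388); Gamma_xxx = 0.000000, Gamma_xxy = 0.000000, Gamma_xyy = -1.640720, Gamma_yxx = 0.000000, Gamma_yxy = 0.508954, Gamma_yyy = 0.000000; k1 = (1.048688, -1.427388, 3.342863, 1.523692)
  k2: at (x, y) = (-0.675637, 0.391099), (dx/dtau, dy/dtau) = (1.132260, -1.389296); Gamma_xxx = 0.000000, Gamma_xxy = 0.000000, Gamma_xyy = -1.662613, Gamma_yxx = 0.000000, Gamma_yxy = 0.502253, Gamma_yyy = 0.000000; k2 = (1.132260, -1.389296, 3.209079, 1.580131)
  k3: at (x, y) = (-0.673548, 0.392051), (dx/dtau, dy/dtau) = (1.128915, -1.387885); Gamma_xxx = 0.000000, Gamma_xxy = 0.000000, Gamma_xyy = -1.664357, Gamma_yxx = 0.000000, Gamma_yxy = 0.501726, Gamma_yyy = 0.000000; k3 = (1.128915, -1.387885, 3.205925, 1.572213)
  k4: at (x, y) = (-0.645408, 0.357389), (dx/dtau, dy/dtau) = (1.208984, -1.348777); Gamma_xxx = 0.000000, Gamma_xxy = 0.000000, Gamma_xyy = -1.687855, Gamma_yxx = 0.000000, Gamma_yxy = 0.494741, Gamma_yyy = 0.000000; k4 = (1.208984, -1.348777, 3.070547, 1.613501)
  Y <- Y + (h/6)(k1 + 2k2 + 2k3 + k4): x = -0.6454, y = 0.3574, dx/dtau = 1.2090, dy/dtau = -1.3487
step 3:
  k1: at (x, y) = (-0.645354, 0.357362), (dx/dtau, dy/dtau) = (1.209050, -1.348706); Gamma_xxx = 0.000000, Gamma_xxy = 0.000000, Gamma_xyy = -1.687900, Gamma_yxx = 0.000000, Gamma_yxy = 0.494728, Gamma_yyy = 0.000000; k1 = (1.209050, -1.348706, 3.070303, 1.613459)
  k2: at (x, y) = (-0.615128, 0.323645), (dx/dtau, dy/dtau) = (1.285807, -1.308369); Gamma_xxx = 0.000000, Gamma_xxy = 0.000000, Gamma_xyy = -1.713141, Gamma_yxx = 0.000000, Gamma_yxy = 0.487439, Gamma_yyy = 0.000000; k2 = (1.285807, -1.308369, 2.932606, 1.640048)
  k3: at (x, y) = (-0.613209, 0.324653), (dx/dtau, dy/dtau) = (1.282365, -1.307705); Gamma_xxx = 0.000000, Gamma_xxy = 0.000000, Gamma_xyy = -1.714743, Gamma_yxx = 0.000000, Gamma_yxy = 0.486983, Gamma_yyy = 0.000000; k3 = (1.282365, -1.307705, 2.932367, 1.633298)
  k4: at (x, y) = (-0.581236, 0.291977), (dx/dtau, dy/dtau) = (1.355668, -1.267041); Gamma_xxx = 0.000000, Gamma_xxy = 0.000000, Gamma_xyy = -1.741442, Gamma_yxx = 0.000000, Gamma_yxy = 0.479517, Gamma_yyy = 0.000000; k4 = (1.355668, -1.267041, 2.795699, 1.647321)
  Y <- Y + (h/6)(k1 + 2k2 + 2k3 + k4): x = -0.5812, y = 0.2920, dx/dtau = 1.3557, dy/dtau = -1.2670
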